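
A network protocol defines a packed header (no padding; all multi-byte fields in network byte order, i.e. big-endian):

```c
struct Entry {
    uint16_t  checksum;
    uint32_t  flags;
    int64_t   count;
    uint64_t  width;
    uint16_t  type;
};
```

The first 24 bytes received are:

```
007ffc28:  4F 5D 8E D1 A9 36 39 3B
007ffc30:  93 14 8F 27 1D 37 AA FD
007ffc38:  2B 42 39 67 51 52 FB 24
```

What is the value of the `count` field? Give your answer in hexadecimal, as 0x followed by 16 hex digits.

0x393B93148F271D37

`count` follows `checksum` (2 B), `flags` (4 B), so it starts at offset 2 + 4 = 6 and occupies 8 bytes.
Bytes at offsets 6..13: 39 3B 93 14 8F 27 1D 37.
Big-endian: lowest address holds the most-significant byte.
The bytes are already most-significant first: 0x393B93148F271D37.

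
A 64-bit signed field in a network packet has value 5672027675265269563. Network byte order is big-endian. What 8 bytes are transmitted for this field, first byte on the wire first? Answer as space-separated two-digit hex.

5672027675265269563 in hexadecimal, padded to 64 bits, is 0x4EB7171E745EFF3B.
Split into bytes (most-significant first): 4E B7 17 1E 74 5E FF 3B.
Big-endian stores the most-significant byte at the lowest address.
So the memory order matches the most-significant-first order: 4E B7 17 1E 74 5E FF 3B.

4E B7 17 1E 74 5E FF 3B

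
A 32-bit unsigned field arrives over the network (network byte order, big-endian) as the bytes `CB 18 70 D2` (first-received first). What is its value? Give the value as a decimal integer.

In big-endian order the high byte comes first in memory.
The bytes are already most-significant first: 0xCB1870D2.
0xCB1870D2 = 3407376594.

3407376594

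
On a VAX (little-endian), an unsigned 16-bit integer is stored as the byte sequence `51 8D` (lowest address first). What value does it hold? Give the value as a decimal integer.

36177

Little-endian stores the least-significant byte at the lowest address.
Reassemble most-significant byte first: 8D 51 → 0x8D51.
0x8D51 = 36177.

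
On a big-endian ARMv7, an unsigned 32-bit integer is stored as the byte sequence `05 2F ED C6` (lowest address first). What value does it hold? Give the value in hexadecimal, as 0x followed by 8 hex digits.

0x052FEDC6

In big-endian order the high byte comes first in memory.
The bytes are already most-significant first: 0x052FEDC6.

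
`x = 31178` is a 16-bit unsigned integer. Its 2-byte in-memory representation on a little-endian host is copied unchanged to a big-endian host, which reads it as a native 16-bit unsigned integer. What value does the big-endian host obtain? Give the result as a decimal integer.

51833

31178 in 16-bit hexadecimal is 0x79CA.
Stored little-endian, the bytes at ascending addresses are CA 79.
Read back as big-endian, the last byte is least significant, giving 0xCA79.
0xCA79 = 51833.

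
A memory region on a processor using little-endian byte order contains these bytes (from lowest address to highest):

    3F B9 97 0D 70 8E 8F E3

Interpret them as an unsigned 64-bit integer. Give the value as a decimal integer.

Little-endian stores the least-significant byte at the lowest address.
Reassemble most-significant byte first: E3 8F 8E 70 0D 97 B9 3F → 0xE38F8E700D97B93F.
0xE38F8E700D97B93F = 16397481380194793791.

16397481380194793791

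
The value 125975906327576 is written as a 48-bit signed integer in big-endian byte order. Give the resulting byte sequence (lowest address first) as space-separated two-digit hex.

125975906327576 in hexadecimal, padded to 48 bits, is 0x72930D259C18.
Split into bytes (most-significant first): 72 93 0D 25 9C 18.
Big-endian: lowest address holds the most-significant byte.
So the memory order matches the most-significant-first order: 72 93 0D 25 9C 18.

72 93 0D 25 9C 18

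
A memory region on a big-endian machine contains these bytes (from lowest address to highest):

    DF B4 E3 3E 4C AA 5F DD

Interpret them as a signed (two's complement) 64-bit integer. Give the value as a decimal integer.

Big-endian: lowest address holds the most-significant byte.
The bytes are already most-significant first: 0xDFB4E33E4CAA5FDD.
Top bit is set, so as a signed 64-bit value this is 0xDFB4E33E4CAA5FDD − 2^64 = -2326985250729992227.

-2326985250729992227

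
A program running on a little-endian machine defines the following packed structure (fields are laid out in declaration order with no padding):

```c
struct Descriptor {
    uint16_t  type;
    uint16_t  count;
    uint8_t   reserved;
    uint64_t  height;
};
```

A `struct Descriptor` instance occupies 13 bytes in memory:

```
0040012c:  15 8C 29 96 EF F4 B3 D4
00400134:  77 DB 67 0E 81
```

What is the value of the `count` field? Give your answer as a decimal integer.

`count` follows `type` (2 bytes), so it starts at byte offset 2 and occupies 2 bytes.
Bytes at offsets 2..3: 29 96.
In little-endian order the low byte comes first in memory.
Reassemble most-significant byte first: 96 29 → 0x9629.
0x9629 = 38441.

38441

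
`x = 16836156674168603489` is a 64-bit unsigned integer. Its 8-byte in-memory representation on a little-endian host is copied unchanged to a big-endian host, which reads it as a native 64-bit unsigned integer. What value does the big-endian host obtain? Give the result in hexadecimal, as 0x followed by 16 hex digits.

16836156674168603489 in 64-bit hexadecimal is 0xE9A60B4B1AA44361.
Stored little-endian, the bytes at ascending addresses are 61 43 A4 1A 4B 0B A6 E9.
Read back as big-endian, the last byte is least significant, giving 0x6143A41A4B0BA6E9.

0x6143A41A4B0BA6E9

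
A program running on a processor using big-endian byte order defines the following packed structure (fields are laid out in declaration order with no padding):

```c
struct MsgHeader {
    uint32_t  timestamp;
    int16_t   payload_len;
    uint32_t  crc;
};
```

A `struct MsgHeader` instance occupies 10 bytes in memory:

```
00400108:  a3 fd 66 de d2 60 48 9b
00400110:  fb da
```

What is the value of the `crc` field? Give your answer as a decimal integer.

`crc` follows `timestamp` (4 B), `payload_len` (2 B), so it starts at offset 4 + 2 = 6 and occupies 4 bytes.
Bytes at offsets 6..9: 48 9B FB DA.
Big-endian: lowest address holds the most-significant byte.
The bytes are already most-significant first: 0x489BFBDA.
0x489BFBDA = 1218182106.

1218182106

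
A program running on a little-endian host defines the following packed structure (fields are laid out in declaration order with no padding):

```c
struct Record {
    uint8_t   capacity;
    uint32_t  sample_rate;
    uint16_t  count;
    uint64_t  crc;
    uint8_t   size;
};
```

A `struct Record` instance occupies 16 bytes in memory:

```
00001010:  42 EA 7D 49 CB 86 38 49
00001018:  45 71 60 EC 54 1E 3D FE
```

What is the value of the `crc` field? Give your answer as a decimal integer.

4404050859821974857

`crc` follows `capacity` (1 B), `sample_rate` (4 B), `count` (2 B), so it starts at offset 1 + 4 + 2 = 7 and occupies 8 bytes.
Bytes at offsets 7..14: 49 45 71 60 EC 54 1E 3D.
Little-endian stores the least-significant byte at the lowest address.
Reassemble most-significant byte first: 3D 1E 54 EC 60 71 45 49 → 0x3D1E54EC60714549.
0x3D1E54EC60714549 = 4404050859821974857.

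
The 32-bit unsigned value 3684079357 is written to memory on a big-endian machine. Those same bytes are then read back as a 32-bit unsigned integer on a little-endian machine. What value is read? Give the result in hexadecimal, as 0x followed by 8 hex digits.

0xFD9696DB

3684079357 in 32-bit hexadecimal is 0xDB9696FD.
Stored big-endian, the bytes at ascending addresses are DB 96 96 FD.
Read back as little-endian, the first byte is least significant, giving 0xFD9696DB.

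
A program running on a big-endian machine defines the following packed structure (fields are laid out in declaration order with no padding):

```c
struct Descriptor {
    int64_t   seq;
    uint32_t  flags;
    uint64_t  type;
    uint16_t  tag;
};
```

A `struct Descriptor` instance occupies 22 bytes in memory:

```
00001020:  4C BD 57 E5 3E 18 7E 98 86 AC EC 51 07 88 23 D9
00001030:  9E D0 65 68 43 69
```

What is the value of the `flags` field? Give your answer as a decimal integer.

`flags` follows `seq` (8 bytes), so it starts at byte offset 8 and occupies 4 bytes.
Bytes at offsets 8..11: 86 AC EC 51.
In big-endian order the high byte comes first in memory.
The bytes are already most-significant first: 0x86ACEC51.
0x86ACEC51 = 2259479633.

2259479633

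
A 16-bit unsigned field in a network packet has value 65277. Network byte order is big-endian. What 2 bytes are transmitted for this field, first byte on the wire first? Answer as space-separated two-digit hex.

65277 in hexadecimal, padded to 16 bits, is 0xFEFD.
Split into bytes (most-significant first): FE FD.
Big-endian stores the most-significant byte at the lowest address.
So the memory order matches the most-significant-first order: FE FD.

FE FD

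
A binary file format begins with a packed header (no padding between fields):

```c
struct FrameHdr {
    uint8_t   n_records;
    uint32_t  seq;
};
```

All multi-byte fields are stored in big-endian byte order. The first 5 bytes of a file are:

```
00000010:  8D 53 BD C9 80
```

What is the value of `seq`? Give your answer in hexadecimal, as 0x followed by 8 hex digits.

`seq` follows `n_records` (1 byte), so it starts at byte offset 1 and occupies 4 bytes.
Bytes at offsets 1..4: 53 BD C9 80.
Big-endian stores the most-significant byte at the lowest address.
The bytes are already most-significant first: 0x53BDC980.

0x53BDC980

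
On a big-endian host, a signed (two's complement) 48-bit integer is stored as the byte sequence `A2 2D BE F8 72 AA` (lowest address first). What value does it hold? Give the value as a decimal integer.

-103157615529302

Big-endian stores the most-significant byte at the lowest address.
The bytes are already most-significant first: 0xA22DBEF872AA.
Top bit is set, so as a signed 48-bit value this is 0xA22DBEF872AA − 2^48 = -103157615529302.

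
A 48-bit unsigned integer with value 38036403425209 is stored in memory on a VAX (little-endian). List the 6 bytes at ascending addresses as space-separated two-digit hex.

38036403425209 in hexadecimal, padded to 48 bits, is 0x22980A508FB9.
Split into bytes (most-significant first): 22 98 0A 50 8F B9.
Little-endian: lowest address holds the least-significant byte.
So at ascending addresses the bytes are B9 8F 50 0A 98 22.

B9 8F 50 0A 98 22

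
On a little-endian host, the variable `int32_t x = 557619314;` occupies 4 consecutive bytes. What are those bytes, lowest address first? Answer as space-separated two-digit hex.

557619314 in hexadecimal, padded to 32 bits, is 0x213C9872.
Split into bytes (most-significant first): 21 3C 98 72.
In little-endian order the low byte comes first in memory.
So at ascending addresses the bytes are 72 98 3C 21.

72 98 3C 21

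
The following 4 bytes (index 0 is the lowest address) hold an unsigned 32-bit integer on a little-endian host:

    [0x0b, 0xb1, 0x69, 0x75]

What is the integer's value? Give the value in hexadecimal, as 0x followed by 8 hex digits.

0x7569B10B

In little-endian order the low byte comes first in memory.
Reassemble most-significant byte first: 75 69 B1 0B → 0x7569B10B.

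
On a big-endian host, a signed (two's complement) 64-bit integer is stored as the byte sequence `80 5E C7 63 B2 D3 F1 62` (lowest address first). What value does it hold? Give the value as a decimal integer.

Big-endian: lowest address holds the most-significant byte.
The bytes are already most-significant first: 0x805EC763B2D3F162.
Top bit is set, so as a signed 64-bit value this is 0x805EC763B2D3F162 − 2^64 = -9196694158028050078.

-9196694158028050078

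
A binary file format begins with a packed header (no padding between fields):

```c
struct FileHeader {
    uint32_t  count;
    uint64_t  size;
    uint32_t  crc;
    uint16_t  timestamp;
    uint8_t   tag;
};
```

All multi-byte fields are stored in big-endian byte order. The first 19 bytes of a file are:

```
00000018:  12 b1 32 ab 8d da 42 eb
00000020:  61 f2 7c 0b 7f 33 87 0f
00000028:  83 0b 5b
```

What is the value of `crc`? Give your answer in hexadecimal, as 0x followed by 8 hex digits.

`crc` follows `count` (4 B), `size` (8 B), so it starts at offset 4 + 8 = 12 and occupies 4 bytes.
Bytes at offsets 12..15: 7F 33 87 0F.
Big-endian: lowest address holds the most-significant byte.
The bytes are already most-significant first: 0x7F33870F.

0x7F33870F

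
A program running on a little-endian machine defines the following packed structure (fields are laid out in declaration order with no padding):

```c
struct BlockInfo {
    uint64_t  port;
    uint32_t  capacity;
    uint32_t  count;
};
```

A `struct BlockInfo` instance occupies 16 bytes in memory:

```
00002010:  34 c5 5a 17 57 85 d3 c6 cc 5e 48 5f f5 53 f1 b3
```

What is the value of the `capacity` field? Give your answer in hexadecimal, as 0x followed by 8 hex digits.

`capacity` follows `port` (8 bytes), so it starts at byte offset 8 and occupies 4 bytes.
Bytes at offsets 8..11: CC 5E 48 5F.
Little-endian: lowest address holds the least-significant byte.
Reassemble most-significant byte first: 5F 48 5E CC → 0x5F485ECC.

0x5F485ECC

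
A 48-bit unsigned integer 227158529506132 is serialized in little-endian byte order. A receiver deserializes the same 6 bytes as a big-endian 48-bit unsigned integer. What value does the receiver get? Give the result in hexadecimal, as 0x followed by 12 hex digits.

227158529506132 in 48-bit hexadecimal is 0xCE9977757B54.
Stored little-endian, the bytes at ascending addresses are 54 7B 75 77 99 CE.
Read back as big-endian, the last byte is least significant, giving 0x547B757799CE.

0x547B757799CE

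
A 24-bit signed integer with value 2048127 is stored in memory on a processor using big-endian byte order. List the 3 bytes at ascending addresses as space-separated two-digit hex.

2048127 in hexadecimal, padded to 24 bits, is 0x1F407F.
Split into bytes (most-significant first): 1F 40 7F.
Big-endian stores the most-significant byte at the lowest address.
So the memory order matches the most-significant-first order: 1F 40 7F.

1F 40 7F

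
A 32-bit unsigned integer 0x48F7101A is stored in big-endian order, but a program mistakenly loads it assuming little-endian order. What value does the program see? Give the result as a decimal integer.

Stored big-endian, the bytes at ascending addresses are 48 F7 10 1A.
Read back as little-endian, the first byte is least significant, giving 0x1A10F748.
0x1A10F748 = 437319496.

437319496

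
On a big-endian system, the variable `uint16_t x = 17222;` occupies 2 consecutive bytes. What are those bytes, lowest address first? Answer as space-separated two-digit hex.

17222 in hexadecimal, padded to 16 bits, is 0x4346.
Split into bytes (most-significant first): 43 46.
Big-endian: lowest address holds the most-significant byte.
So the memory order matches the most-significant-first order: 43 46.

43 46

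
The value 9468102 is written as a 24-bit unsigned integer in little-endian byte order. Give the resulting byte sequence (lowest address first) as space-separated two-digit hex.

9468102 in hexadecimal, padded to 24 bits, is 0x9078C6.
Split into bytes (most-significant first): 90 78 C6.
Little-endian stores the least-significant byte at the lowest address.
So at ascending addresses the bytes are C6 78 90.

C6 78 90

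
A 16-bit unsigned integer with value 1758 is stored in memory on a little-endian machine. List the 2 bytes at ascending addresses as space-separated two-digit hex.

DE 06

1758 in hexadecimal, padded to 16 bits, is 0x06DE.
Split into bytes (most-significant first): 06 DE.
Little-endian stores the least-significant byte at the lowest address.
So at ascending addresses the bytes are DE 06.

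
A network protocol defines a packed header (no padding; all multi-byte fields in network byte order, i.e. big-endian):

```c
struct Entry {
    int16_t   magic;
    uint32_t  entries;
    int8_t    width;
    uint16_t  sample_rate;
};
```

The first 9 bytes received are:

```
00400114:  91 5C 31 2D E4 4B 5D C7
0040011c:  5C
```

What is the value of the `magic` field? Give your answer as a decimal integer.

`magic` is the first field, at byte offset 0, occupying 2 bytes.
Bytes at offsets 0..1: 91 5C.
Big-endian: lowest address holds the most-significant byte.
The bytes are already most-significant first: 0x915C.
Top bit is set, so as a signed 16-bit value this is 0x915C − 2^16 = -28324.

-28324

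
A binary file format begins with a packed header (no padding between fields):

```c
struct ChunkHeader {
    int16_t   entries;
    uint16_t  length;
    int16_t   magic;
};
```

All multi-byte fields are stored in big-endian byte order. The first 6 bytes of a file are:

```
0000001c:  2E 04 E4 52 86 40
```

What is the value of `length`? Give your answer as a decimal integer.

`length` follows `entries` (2 bytes), so it starts at byte offset 2 and occupies 2 bytes.
Bytes at offsets 2..3: E4 52.
Big-endian: lowest address holds the most-significant byte.
The bytes are already most-significant first: 0xE452.
0xE452 = 58450.

58450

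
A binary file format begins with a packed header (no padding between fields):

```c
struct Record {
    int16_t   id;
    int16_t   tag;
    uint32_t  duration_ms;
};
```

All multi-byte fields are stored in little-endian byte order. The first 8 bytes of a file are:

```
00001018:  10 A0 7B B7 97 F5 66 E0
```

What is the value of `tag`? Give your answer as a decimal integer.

`tag` follows `id` (2 bytes), so it starts at byte offset 2 and occupies 2 bytes.
Bytes at offsets 2..3: 7B B7.
Little-endian: lowest address holds the least-significant byte.
Reassemble most-significant byte first: B7 7B → 0xB77B.
Top bit is set, so as a signed 16-bit value this is 0xB77B − 2^16 = -18565.

-18565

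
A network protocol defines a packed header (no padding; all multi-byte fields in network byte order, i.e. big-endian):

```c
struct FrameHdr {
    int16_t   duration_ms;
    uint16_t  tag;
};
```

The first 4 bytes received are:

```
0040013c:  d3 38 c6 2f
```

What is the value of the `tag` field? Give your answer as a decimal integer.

50735

`tag` follows `duration_ms` (2 bytes), so it starts at byte offset 2 and occupies 2 bytes.
Bytes at offsets 2..3: C6 2F.
Big-endian stores the most-significant byte at the lowest address.
The bytes are already most-significant first: 0xC62F.
0xC62F = 50735.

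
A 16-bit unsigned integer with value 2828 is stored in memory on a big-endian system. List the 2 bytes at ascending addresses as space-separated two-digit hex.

2828 in hexadecimal, padded to 16 bits, is 0x0B0C.
Split into bytes (most-significant first): 0B 0C.
In big-endian order the high byte comes first in memory.
So the memory order matches the most-significant-first order: 0B 0C.

0B 0C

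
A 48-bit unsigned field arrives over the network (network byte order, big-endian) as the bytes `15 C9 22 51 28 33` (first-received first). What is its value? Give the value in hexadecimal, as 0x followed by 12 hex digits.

0x15C922512833

Big-endian stores the most-significant byte at the lowest address.
The bytes are already most-significant first: 0x15C922512833.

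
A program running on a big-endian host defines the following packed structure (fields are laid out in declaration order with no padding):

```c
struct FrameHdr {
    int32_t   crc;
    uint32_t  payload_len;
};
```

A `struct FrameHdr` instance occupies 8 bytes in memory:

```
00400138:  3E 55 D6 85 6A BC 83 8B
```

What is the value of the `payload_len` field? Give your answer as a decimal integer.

`payload_len` follows `crc` (4 bytes), so it starts at byte offset 4 and occupies 4 bytes.
Bytes at offsets 4..7: 6A BC 83 8B.
Big-endian stores the most-significant byte at the lowest address.
The bytes are already most-significant first: 0x6ABC838B.
0x6ABC838B = 1790739339.

1790739339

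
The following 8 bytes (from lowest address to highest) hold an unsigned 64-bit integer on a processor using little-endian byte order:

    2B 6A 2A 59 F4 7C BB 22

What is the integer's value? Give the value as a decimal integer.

2502731406844258859

Little-endian: lowest address holds the least-significant byte.
Reassemble most-significant byte first: 22 BB 7C F4 59 2A 6A 2B → 0x22BB7CF4592A6A2B.
0x22BB7CF4592A6A2B = 2502731406844258859.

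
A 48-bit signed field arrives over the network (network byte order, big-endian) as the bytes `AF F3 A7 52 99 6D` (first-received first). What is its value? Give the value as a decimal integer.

-88013957588627

In big-endian order the high byte comes first in memory.
The bytes are already most-significant first: 0xAFF3A752996D.
Top bit is set, so as a signed 48-bit value this is 0xAFF3A752996D − 2^48 = -88013957588627.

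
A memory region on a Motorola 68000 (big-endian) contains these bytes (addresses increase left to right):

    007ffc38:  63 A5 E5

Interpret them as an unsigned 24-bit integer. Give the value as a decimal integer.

6530533

Big-endian: lowest address holds the most-significant byte.
The bytes are already most-significant first: 0x63A5E5.
0x63A5E5 = 6530533.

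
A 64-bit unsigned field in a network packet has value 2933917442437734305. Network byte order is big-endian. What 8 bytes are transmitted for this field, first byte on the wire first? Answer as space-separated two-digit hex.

2933917442437734305 in hexadecimal, padded to 64 bits, is 0x28B75E5E8CD2DFA1.
Split into bytes (most-significant first): 28 B7 5E 5E 8C D2 DF A1.
Big-endian stores the most-significant byte at the lowest address.
So the memory order matches the most-significant-first order: 28 B7 5E 5E 8C D2 DF A1.

28 B7 5E 5E 8C D2 DF A1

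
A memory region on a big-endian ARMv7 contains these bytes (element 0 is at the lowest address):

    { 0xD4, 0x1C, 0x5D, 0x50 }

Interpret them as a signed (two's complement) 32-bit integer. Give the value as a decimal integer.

Big-endian stores the most-significant byte at the lowest address.
The bytes are already most-significant first: 0xD41C5D50.
Top bit is set, so as a signed 32-bit value this is 0xD41C5D50 − 2^32 = -736338608.

-736338608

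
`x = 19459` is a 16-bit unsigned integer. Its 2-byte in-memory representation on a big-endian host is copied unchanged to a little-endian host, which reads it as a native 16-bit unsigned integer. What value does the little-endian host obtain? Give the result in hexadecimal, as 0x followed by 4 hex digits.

0x034C

19459 in 16-bit hexadecimal is 0x4C03.
Stored big-endian, the bytes at ascending addresses are 4C 03.
Read back as little-endian, the first byte is least significant, giving 0x034C.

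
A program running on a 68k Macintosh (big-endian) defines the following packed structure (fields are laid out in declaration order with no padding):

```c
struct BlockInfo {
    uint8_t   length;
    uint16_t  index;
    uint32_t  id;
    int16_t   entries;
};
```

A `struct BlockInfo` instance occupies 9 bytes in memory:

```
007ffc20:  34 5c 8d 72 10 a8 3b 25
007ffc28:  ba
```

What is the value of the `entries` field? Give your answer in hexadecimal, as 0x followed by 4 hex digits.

0x25BA

`entries` follows `length` (1 B), `index` (2 B), `id` (4 B), so it starts at offset 1 + 2 + 4 = 7 and occupies 2 bytes.
Bytes at offsets 7..8: 25 BA.
Big-endian stores the most-significant byte at the lowest address.
The bytes are already most-significant first: 0x25BA.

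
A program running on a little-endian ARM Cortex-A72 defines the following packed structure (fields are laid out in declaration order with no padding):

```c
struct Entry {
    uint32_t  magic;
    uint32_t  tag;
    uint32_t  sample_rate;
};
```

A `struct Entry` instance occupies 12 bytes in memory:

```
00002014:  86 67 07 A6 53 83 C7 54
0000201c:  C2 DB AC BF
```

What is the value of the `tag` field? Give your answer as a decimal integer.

1422361427

`tag` follows `magic` (4 bytes), so it starts at byte offset 4 and occupies 4 bytes.
Bytes at offsets 4..7: 53 83 C7 54.
Little-endian stores the least-significant byte at the lowest address.
Reassemble most-significant byte first: 54 C7 83 53 → 0x54C78353.
0x54C78353 = 1422361427.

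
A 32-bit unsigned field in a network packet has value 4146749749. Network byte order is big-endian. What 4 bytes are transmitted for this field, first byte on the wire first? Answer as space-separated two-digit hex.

4146749749 in hexadecimal, padded to 32 bits, is 0xF72A6135.
Split into bytes (most-significant first): F7 2A 61 35.
Big-endian stores the most-significant byte at the lowest address.
So the memory order matches the most-significant-first order: F7 2A 61 35.

F7 2A 61 35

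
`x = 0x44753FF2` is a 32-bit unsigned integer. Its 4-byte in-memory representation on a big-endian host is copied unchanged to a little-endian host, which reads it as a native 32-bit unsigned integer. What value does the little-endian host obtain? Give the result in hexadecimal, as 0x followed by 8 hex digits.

0xF23F7544

Stored big-endian, the bytes at ascending addresses are 44 75 3F F2.
Read back as little-endian, the first byte is least significant, giving 0xF23F7544.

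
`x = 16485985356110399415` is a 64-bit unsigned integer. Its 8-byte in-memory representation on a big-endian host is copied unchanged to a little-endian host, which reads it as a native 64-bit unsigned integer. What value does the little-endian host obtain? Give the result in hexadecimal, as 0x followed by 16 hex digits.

16485985356110399415 in 64-bit hexadecimal is 0xE4C9FC55BB4087B7.
Stored big-endian, the bytes at ascending addresses are E4 C9 FC 55 BB 40 87 B7.
Read back as little-endian, the first byte is least significant, giving 0xB78740BB55FCC9E4.

0xB78740BB55FCC9E4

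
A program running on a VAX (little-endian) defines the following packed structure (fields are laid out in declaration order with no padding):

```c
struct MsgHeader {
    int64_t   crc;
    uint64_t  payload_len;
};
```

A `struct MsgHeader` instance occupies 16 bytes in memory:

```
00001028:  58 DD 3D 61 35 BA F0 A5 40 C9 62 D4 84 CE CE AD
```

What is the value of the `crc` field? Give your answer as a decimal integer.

`crc` is the first field, at byte offset 0, occupying 8 bytes.
Bytes at offsets 0..7: 58 DD 3D 61 35 BA F0 A5.
In little-endian order the low byte comes first in memory.
Reassemble most-significant byte first: A5 F0 BA 35 61 3D DD 58 → 0xA5F0BA35613DDD58.
Top bit is set, so as a signed 64-bit value this is 0xA5F0BA35613DDD58 − 2^64 = -6489482324613407400.

-6489482324613407400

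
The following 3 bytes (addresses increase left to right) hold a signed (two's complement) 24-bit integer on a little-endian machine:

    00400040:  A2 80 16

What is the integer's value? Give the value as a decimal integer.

1474722

In little-endian order the low byte comes first in memory.
Reassemble most-significant byte first: 16 80 A2 → 0x1680A2.
0x1680A2 = 1474722.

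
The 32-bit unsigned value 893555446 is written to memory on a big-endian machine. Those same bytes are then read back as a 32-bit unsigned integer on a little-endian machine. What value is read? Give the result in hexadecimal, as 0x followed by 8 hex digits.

0xF6924235

893555446 in 32-bit hexadecimal is 0x354292F6.
Stored big-endian, the bytes at ascending addresses are 35 42 92 F6.
Read back as little-endian, the first byte is least significant, giving 0xF6924235.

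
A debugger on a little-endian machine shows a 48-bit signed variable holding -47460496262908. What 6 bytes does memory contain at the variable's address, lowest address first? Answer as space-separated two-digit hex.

04 B9 FA BD D5 D4

Two's complement of -47460496262908 in 48 bits: 47460496262908 = 0x2B2A420546FC; invert → 0xD4D5BDFAB903; add 1 → 0xD4D5BDFAB904.
Split into bytes (most-significant first): D4 D5 BD FA B9 04.
In little-endian order the low byte comes first in memory.
So at ascending addresses the bytes are 04 B9 FA BD D5 D4.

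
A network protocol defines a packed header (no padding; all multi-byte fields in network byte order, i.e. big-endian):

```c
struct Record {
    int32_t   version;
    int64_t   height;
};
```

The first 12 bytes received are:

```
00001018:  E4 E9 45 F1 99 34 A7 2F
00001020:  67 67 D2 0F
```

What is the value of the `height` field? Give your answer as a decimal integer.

-7407111665077464561

`height` follows `version` (4 bytes), so it starts at byte offset 4 and occupies 8 bytes.
Bytes at offsets 4..11: 99 34 A7 2F 67 67 D2 0F.
In big-endian order the high byte comes first in memory.
The bytes are already most-significant first: 0x9934A72F6767D20F.
Top bit is set, so as a signed 64-bit value this is 0x9934A72F6767D20F − 2^64 = -7407111665077464561.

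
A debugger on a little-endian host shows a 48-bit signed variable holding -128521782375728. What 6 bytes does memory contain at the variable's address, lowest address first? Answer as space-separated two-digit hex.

D0 CA D0 30 1C 8B

Two's complement of -128521782375728 in 48 bits: 128521782375728 = 0x74E3CF2F3530; invert → 0x8B1C30D0CACF; add 1 → 0x8B1C30D0CAD0.
Split into bytes (most-significant first): 8B 1C 30 D0 CA D0.
In little-endian order the low byte comes first in memory.
So at ascending addresses the bytes are D0 CA D0 30 1C 8B.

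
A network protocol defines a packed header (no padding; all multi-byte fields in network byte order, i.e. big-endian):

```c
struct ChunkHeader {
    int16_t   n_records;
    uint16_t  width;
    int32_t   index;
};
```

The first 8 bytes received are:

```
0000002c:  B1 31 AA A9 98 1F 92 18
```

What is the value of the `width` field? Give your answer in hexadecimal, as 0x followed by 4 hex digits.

`width` follows `n_records` (2 bytes), so it starts at byte offset 2 and occupies 2 bytes.
Bytes at offsets 2..3: AA A9.
In big-endian order the high byte comes first in memory.
The bytes are already most-significant first: 0xAAA9.

0xAAA9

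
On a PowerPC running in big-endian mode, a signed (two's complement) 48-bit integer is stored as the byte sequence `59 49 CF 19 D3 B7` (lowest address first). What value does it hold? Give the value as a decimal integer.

Big-endian: lowest address holds the most-significant byte.
The bytes are already most-significant first: 0x5949CF19D3B7.
0x5949CF19D3B7 = 98173542060983.

98173542060983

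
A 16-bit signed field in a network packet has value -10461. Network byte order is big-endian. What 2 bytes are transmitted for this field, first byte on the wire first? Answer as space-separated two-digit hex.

D7 23

Two's complement of -10461 in 16 bits: 10461 = 0x28DD; invert → 0xD722; add 1 → 0xD723.
Split into bytes (most-significant first): D7 23.
Big-endian stores the most-significant byte at the lowest address.
So the memory order matches the most-significant-first order: D7 23.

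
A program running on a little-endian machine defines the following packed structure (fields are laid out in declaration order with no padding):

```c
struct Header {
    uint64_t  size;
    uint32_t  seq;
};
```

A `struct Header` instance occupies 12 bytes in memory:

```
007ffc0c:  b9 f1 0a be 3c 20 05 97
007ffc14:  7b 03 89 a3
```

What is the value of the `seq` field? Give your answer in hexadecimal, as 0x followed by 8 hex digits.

0xA389037B

`seq` follows `size` (8 bytes), so it starts at byte offset 8 and occupies 4 bytes.
Bytes at offsets 8..11: 7B 03 89 A3.
Little-endian stores the least-significant byte at the lowest address.
Reassemble most-significant byte first: A3 89 03 7B → 0xA389037B.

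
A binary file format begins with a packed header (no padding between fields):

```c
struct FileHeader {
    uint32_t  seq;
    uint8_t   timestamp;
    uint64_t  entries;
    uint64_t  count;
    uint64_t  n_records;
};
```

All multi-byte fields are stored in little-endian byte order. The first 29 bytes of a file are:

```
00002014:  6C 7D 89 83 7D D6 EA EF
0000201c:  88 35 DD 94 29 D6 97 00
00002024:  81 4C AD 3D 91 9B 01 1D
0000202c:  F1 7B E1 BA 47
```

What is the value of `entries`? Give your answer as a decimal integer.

2996262874108652246

`entries` follows `seq` (4 B), `timestamp` (1 B), so it starts at offset 4 + 1 = 5 and occupies 8 bytes.
Bytes at offsets 5..12: D6 EA EF 88 35 DD 94 29.
In little-endian order the low byte comes first in memory.
Reassemble most-significant byte first: 29 94 DD 35 88 EF EA D6 → 0x2994DD3588EFEAD6.
0x2994DD3588EFEAD6 = 2996262874108652246.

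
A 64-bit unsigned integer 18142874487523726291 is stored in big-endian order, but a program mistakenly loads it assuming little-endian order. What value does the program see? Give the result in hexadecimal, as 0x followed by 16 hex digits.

0xD35359A93870C8FB

18142874487523726291 in 64-bit hexadecimal is 0xFBC87038A95953D3.
Stored big-endian, the bytes at ascending addresses are FB C8 70 38 A9 59 53 D3.
Read back as little-endian, the first byte is least significant, giving 0xD35359A93870C8FB.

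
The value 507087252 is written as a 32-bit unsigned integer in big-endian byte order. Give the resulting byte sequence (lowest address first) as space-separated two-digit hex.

507087252 in hexadecimal, padded to 32 bits, is 0x1E398994.
Split into bytes (most-significant first): 1E 39 89 94.
Big-endian: lowest address holds the most-significant byte.
So the memory order matches the most-significant-first order: 1E 39 89 94.

1E 39 89 94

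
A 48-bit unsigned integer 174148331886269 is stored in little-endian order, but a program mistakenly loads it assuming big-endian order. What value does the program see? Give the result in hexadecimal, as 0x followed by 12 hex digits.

0xBDD67511639E

174148331886269 in 48-bit hexadecimal is 0x9E631175D6BD.
Stored little-endian, the bytes at ascending addresses are BD D6 75 11 63 9E.
Read back as big-endian, the last byte is least significant, giving 0xBDD67511639E.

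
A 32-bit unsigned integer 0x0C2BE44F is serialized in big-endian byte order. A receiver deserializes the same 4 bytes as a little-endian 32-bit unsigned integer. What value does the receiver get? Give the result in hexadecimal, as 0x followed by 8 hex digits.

Stored big-endian, the bytes at ascending addresses are 0C 2B E4 4F.
Read back as little-endian, the first byte is least significant, giving 0x4FE42B0C.

0x4FE42B0C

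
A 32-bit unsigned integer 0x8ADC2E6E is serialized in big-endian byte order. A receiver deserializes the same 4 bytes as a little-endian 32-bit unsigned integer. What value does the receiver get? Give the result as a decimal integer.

1848564874

Stored big-endian, the bytes at ascending addresses are 8A DC 2E 6E.
Read back as little-endian, the first byte is least significant, giving 0x6E2EDC8A.
0x6E2EDC8A = 1848564874.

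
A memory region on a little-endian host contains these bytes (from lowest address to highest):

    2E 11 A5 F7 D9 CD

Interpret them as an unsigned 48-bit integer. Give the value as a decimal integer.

Little-endian: lowest address holds the least-significant byte.
Reassemble most-significant byte first: CD D9 F7 A5 11 2E → 0xCDD9F7A5112E.
0xCDD9F7A5112E = 226336046387502.

226336046387502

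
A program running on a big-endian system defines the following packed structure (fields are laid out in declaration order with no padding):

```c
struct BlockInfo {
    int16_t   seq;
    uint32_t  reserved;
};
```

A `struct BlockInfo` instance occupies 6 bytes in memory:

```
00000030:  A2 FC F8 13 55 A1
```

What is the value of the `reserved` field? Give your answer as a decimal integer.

`reserved` follows `seq` (2 bytes), so it starts at byte offset 2 and occupies 4 bytes.
Bytes at offsets 2..5: F8 13 55 A1.
In big-endian order the high byte comes first in memory.
The bytes are already most-significant first: 0xF81355A1.
0xF81355A1 = 4162016673.

4162016673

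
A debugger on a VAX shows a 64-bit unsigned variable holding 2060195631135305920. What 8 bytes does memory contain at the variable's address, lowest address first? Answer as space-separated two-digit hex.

2060195631135305920 in hexadecimal, padded to 64 bits, is 0x1C974902D9A1B0C0.
Split into bytes (most-significant first): 1C 97 49 02 D9 A1 B0 C0.
Little-endian stores the least-significant byte at the lowest address.
So at ascending addresses the bytes are C0 B0 A1 D9 02 49 97 1C.

C0 B0 A1 D9 02 49 97 1C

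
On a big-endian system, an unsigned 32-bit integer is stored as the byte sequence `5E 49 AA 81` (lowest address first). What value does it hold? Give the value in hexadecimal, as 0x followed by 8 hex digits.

0x5E49AA81

Big-endian stores the most-significant byte at the lowest address.
The bytes are already most-significant first: 0x5E49AA81.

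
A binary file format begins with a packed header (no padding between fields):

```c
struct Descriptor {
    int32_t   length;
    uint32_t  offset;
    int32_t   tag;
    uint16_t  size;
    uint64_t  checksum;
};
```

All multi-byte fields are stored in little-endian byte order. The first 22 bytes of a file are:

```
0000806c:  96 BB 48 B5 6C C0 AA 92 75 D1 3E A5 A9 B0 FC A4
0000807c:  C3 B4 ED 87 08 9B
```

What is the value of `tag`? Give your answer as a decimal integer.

`tag` follows `length` (4 B), `offset` (4 B), so it starts at offset 4 + 4 = 8 and occupies 4 bytes.
Bytes at offsets 8..11: 75 D1 3E A5.
In little-endian order the low byte comes first in memory.
Reassemble most-significant byte first: A5 3E D1 75 → 0xA53ED175.
Top bit is set, so as a signed 32-bit value this is 0xA53ED175 − 2^32 = -1522609803.

-1522609803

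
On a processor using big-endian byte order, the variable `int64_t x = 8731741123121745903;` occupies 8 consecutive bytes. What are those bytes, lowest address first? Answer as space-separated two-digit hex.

8731741123121745903 in hexadecimal, padded to 64 bits, is 0x792D6049EA578FEF.
Split into bytes (most-significant first): 79 2D 60 49 EA 57 8F EF.
In big-endian order the high byte comes first in memory.
So the memory order matches the most-significant-first order: 79 2D 60 49 EA 57 8F EF.

79 2D 60 49 EA 57 8F EF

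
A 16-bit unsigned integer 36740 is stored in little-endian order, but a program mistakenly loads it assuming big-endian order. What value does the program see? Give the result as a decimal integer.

33935

36740 in 16-bit hexadecimal is 0x8F84.
Stored little-endian, the bytes at ascending addresses are 84 8F.
Read back as big-endian, the last byte is least significant, giving 0x848F.
0x848F = 33935.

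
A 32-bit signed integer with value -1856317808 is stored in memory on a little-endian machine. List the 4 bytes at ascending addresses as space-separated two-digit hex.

Two's complement of -1856317808 in 32 bits: 1856317808 = 0x6EA52970; invert → 0x915AD68F; add 1 → 0x915AD690.
Split into bytes (most-significant first): 91 5A D6 90.
In little-endian order the low byte comes first in memory.
So at ascending addresses the bytes are 90 D6 5A 91.

90 D6 5A 91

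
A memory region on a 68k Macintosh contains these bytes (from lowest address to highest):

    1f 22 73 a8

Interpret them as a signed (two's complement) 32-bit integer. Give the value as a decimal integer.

522351528

Big-endian stores the most-significant byte at the lowest address.
The bytes are already most-significant first: 0x1F2273A8.
0x1F2273A8 = 522351528.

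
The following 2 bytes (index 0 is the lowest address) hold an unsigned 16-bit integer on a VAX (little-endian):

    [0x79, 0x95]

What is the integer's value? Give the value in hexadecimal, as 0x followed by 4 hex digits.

In little-endian order the low byte comes first in memory.
Reassemble most-significant byte first: 95 79 → 0x9579.

0x9579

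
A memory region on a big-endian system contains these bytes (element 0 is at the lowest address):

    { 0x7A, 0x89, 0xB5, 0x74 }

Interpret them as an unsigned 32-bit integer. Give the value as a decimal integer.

2055845236

Big-endian: lowest address holds the most-significant byte.
The bytes are already most-significant first: 0x7A89B574.
0x7A89B574 = 2055845236.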